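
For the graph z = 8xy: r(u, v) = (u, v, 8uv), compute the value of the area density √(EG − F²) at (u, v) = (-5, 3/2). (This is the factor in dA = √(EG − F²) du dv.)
√(EG − F²)|_{(-5, 3/2)} = sqrt(1745)

E = 64*v^2 + 1, F = 64*u*v, G = 64*u^2 + 1, so EG − F² = 64*u^2 + 64*v^2 + 1. Taking the positive square root: √(EG − F²) = sqrt(64*u^2 + 64*v^2 + 1). At (u, v) = (-5, 3/2): sqrt(1745).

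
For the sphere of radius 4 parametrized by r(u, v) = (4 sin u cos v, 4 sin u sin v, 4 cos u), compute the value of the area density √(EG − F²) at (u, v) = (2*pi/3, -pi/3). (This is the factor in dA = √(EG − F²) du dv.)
√(EG − F²)|_{(2*pi/3, -pi/3)} = 8*sqrt(3)

E = 16, F = 0, G = 16*sin(u)^2, so EG − F² = 256*sin(u)^2. Taking the positive square root: √(EG − F²) = 16*Abs(sin(u)). At (u, v) = (2*pi/3, -pi/3): 8*sqrt(3).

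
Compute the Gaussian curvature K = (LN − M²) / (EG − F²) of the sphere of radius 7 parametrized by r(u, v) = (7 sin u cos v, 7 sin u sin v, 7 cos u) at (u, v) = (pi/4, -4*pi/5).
K = 1/49

Coefficients of the first fundamental form: E = 49, F = 0, G = 49*sin(u)^2.
Coefficients of the second fundamental form: L = -7*sin(u)/Abs(sin(u)), M = 0, N = -7*sin(u)^3/Abs(sin(u)).
Assemble K = (LN − M²)/(EG − F²) = 1/49. At (u, v) = (pi/4, -4*pi/5): K = 1/49.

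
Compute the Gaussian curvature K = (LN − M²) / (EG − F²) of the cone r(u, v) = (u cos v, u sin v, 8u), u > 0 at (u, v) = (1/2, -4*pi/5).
K = 0

Coefficients of the first fundamental form: E = 65, F = 0, G = u^2.
Coefficients of the second fundamental form: L = 0, M = 0, N = 8*sqrt(65)*u^2/(65*Abs(u)).
Assemble K = (LN − M²)/(EG − F²) = 0. At (u, v) = (1/2, -4*pi/5): K = 0.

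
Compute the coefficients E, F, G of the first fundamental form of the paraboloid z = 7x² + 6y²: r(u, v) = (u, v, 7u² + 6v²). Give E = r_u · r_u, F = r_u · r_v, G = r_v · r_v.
E = 196*u^2 + 1;  F = 168*u*v;  G = 144*v^2 + 1

Compute partials: r_u = (1, 0, 14*u), r_v = (0, 1, 12*v). Then
  E = r_u · r_u = 196*u^2 + 1,
  F = r_u · r_v = 168*u*v,
  G = r_v · r_v = 144*v^2 + 1.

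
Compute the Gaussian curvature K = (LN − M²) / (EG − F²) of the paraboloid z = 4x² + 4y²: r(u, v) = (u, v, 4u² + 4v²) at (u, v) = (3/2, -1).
K = 64/43681

Coefficients of the first fundamental form: E = 64*u^2 + 1, F = 64*u*v, G = 64*v^2 + 1.
Coefficients of the second fundamental form: L = 8/sqrt(64*u^2 + 64*v^2 + 1), M = 0, N = 8/sqrt(64*u^2 + 64*v^2 + 1).
Assemble K = (LN − M²)/(EG − F²) = 64/(4096*u^4 + 8192*u^2*v^2 + 128*u^2 + 4096*v^4 + 128*v^2 + 1). At (u, v) = (3/2, -1): K = 64/43681.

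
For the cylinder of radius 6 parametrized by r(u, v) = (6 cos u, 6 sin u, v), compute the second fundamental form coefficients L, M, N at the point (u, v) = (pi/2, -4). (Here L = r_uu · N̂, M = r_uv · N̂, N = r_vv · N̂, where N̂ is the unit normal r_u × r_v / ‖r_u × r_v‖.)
L = -6;  M = 0;  N = 0

Compute the unit normal N̂(u, v) = (cos(u), sin(u), 0), and the second partials r_uu, r_uv, r_vv. Take dot products:
  L(u, v) = r_uu · N̂ = -6,
  M(u, v) = r_uv · N̂ = 0,
  N(u, v) = r_vv · N̂ = 0.
Evaluating at (u, v) = (pi/2, -4):
  L = -6, M = 0, N = 0.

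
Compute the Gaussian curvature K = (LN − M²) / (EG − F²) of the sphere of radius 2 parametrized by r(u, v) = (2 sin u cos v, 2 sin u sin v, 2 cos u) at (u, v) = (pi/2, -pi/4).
K = 1/4

Coefficients of the first fundamental form: E = 4, F = 0, G = 4*sin(u)^2.
Coefficients of the second fundamental form: L = -2*sin(u)/Abs(sin(u)), M = 0, N = -2*sin(u)^3/Abs(sin(u)).
Assemble K = (LN − M²)/(EG − F²) = 1/4. At (u, v) = (pi/2, -pi/4): K = 1/4.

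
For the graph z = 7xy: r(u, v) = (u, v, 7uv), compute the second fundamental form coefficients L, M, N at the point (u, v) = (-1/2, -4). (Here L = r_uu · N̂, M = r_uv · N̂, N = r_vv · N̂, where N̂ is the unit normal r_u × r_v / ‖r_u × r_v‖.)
L = 0;  M = 14*sqrt(3189)/3189;  N = 0

Compute the unit normal N̂(u, v) = (-7*v/sqrt(49*u^2 + 49*v^2 + 1), -7*u/sqrt(49*u^2 + 49*v^2 + 1), 1/sqrt(49*u^2 + 49*v^2 + 1)), and the second partials r_uu, r_uv, r_vv. Take dot products:
  L(u, v) = r_uu · N̂ = 0,
  M(u, v) = r_uv · N̂ = 7/sqrt(49*u^2 + 49*v^2 + 1),
  N(u, v) = r_vv · N̂ = 0.
Evaluating at (u, v) = (-1/2, -4):
  L = 0, M = 14*sqrt(3189)/3189, N = 0.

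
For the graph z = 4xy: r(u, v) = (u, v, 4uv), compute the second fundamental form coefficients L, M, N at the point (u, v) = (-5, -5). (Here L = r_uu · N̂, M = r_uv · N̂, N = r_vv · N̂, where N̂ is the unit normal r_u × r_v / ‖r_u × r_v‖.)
L = 0;  M = 4*sqrt(89)/267;  N = 0

Compute the unit normal N̂(u, v) = (-4*v/sqrt(16*u^2 + 16*v^2 + 1), -4*u/sqrt(16*u^2 + 16*v^2 + 1), 1/sqrt(16*u^2 + 16*v^2 + 1)), and the second partials r_uu, r_uv, r_vv. Take dot products:
  L(u, v) = r_uu · N̂ = 0,
  M(u, v) = r_uv · N̂ = 4/sqrt(16*u^2 + 16*v^2 + 1),
  N(u, v) = r_vv · N̂ = 0.
Evaluating at (u, v) = (-5, -5):
  L = 0, M = 4*sqrt(89)/267, N = 0.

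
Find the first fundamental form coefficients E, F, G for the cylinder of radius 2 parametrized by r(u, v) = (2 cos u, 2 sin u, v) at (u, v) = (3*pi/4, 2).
E = 4;  F = 0;  G = 1

Partials: r_u = (-2*sin(u), 2*cos(u), 0), r_v = (0, 0, 1). As functions of (u, v):
  E = r_u · r_u = 4,
  F = r_u · r_v = 0,
  G = r_v · r_v = 1.
Evaluating at (u, v) = (3*pi/4, 2): E = 4, F = 0, G = 1.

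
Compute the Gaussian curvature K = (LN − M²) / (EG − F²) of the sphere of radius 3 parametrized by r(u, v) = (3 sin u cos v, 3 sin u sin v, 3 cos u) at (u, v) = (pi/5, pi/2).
K = 1/9

Coefficients of the first fundamental form: E = 9, F = 0, G = 9*sin(u)^2.
Coefficients of the second fundamental form: L = -3*sin(u)/Abs(sin(u)), M = 0, N = -3*sin(u)^3/Abs(sin(u)).
Assemble K = (LN − M²)/(EG − F²) = 1/9. At (u, v) = (pi/5, pi/2): K = 1/9.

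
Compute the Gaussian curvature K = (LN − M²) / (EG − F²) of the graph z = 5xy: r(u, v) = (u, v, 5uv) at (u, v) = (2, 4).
K = -25/251001

Coefficients of the first fundamental form: E = 25*v^2 + 1, F = 25*u*v, G = 25*u^2 + 1.
Coefficients of the second fundamental form: L = 0, M = 5/sqrt(25*u^2 + 25*v^2 + 1), N = 0.
Assemble K = (LN − M²)/(EG − F²) = -25/(625*u^4 + 1250*u^2*v^2 + 50*u^2 + 625*v^4 + 50*v^2 + 1). At (u, v) = (2, 4): K = -25/251001.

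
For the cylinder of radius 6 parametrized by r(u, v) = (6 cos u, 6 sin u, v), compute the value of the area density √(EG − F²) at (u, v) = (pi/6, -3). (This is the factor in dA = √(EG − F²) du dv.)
√(EG − F²)|_{(pi/6, -3)} = 6

E = 36, F = 0, G = 1, so EG − F² = 36. Taking the positive square root: √(EG − F²) = 6. At (u, v) = (pi/6, -3): 6.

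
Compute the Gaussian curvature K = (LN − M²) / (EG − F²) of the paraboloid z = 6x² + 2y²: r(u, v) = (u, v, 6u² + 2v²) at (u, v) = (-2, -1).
K = 48/351649

Coefficients of the first fundamental form: E = 144*u^2 + 1, F = 48*u*v, G = 16*v^2 + 1.
Coefficients of the second fundamental form: L = 12/sqrt(144*u^2 + 16*v^2 + 1), M = 0, N = 4/sqrt(144*u^2 + 16*v^2 + 1).
Assemble K = (LN − M²)/(EG − F²) = 48/(20736*u^4 + 4608*u^2*v^2 + 288*u^2 + 256*v^4 + 32*v^2 + 1). At (u, v) = (-2, -1): K = 48/351649.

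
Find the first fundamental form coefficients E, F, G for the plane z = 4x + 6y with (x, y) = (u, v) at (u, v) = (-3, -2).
E = 17;  F = 24;  G = 37

Partials: r_u = (1, 0, 4), r_v = (0, 1, 6). As functions of (u, v):
  E = r_u · r_u = 17,
  F = r_u · r_v = 24,
  G = r_v · r_v = 37.
Evaluating at (u, v) = (-3, -2): E = 17, F = 24, G = 37.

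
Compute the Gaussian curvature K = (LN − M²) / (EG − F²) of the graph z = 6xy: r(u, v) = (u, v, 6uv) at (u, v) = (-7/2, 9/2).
K = -36/1371241

Coefficients of the first fundamental form: E = 36*v^2 + 1, F = 36*u*v, G = 36*u^2 + 1.
Coefficients of the second fundamental form: L = 0, M = 6/sqrt(36*u^2 + 36*v^2 + 1), N = 0.
Assemble K = (LN − M²)/(EG − F²) = -36/(1296*u^4 + 2592*u^2*v^2 + 72*u^2 + 1296*v^4 + 72*v^2 + 1). At (u, v) = (-7/2, 9/2): K = -36/1371241.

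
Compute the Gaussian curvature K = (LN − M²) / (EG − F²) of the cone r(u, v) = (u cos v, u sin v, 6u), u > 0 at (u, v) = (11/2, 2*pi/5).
K = 0

Coefficients of the first fundamental form: E = 37, F = 0, G = u^2.
Coefficients of the second fundamental form: L = 0, M = 0, N = 6*sqrt(37)*u^2/(37*Abs(u)).
Assemble K = (LN − M²)/(EG − F²) = 0. At (u, v) = (11/2, 2*pi/5): K = 0.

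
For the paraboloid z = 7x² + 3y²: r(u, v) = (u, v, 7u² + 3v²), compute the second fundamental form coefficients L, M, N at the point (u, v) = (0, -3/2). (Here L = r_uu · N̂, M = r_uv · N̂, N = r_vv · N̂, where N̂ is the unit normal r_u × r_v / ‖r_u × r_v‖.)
L = 7*sqrt(82)/41;  M = 0;  N = 3*sqrt(82)/41

Compute the unit normal N̂(u, v) = (-14*u/sqrt(196*u^2 + 36*v^2 + 1), -6*v/sqrt(196*u^2 + 36*v^2 + 1), 1/sqrt(196*u^2 + 36*v^2 + 1)), and the second partials r_uu, r_uv, r_vv. Take dot products:
  L(u, v) = r_uu · N̂ = 14/sqrt(196*u^2 + 36*v^2 + 1),
  M(u, v) = r_uv · N̂ = 0,
  N(u, v) = r_vv · N̂ = 6/sqrt(196*u^2 + 36*v^2 + 1).
Evaluating at (u, v) = (0, -3/2):
  L = 7*sqrt(82)/41, M = 0, N = 3*sqrt(82)/41.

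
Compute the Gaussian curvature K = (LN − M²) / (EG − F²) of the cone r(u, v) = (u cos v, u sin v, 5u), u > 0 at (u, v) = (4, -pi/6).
K = 0

Coefficients of the first fundamental form: E = 26, F = 0, G = u^2.
Coefficients of the second fundamental form: L = 0, M = 0, N = 5*sqrt(26)*u^2/(26*Abs(u)).
Assemble K = (LN − M²)/(EG − F²) = 0. At (u, v) = (4, -pi/6): K = 0.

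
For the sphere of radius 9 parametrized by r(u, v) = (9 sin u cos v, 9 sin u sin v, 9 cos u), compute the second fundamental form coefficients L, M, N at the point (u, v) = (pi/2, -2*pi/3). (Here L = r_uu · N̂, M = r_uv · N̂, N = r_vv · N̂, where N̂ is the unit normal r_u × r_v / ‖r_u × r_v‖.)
L = -9;  M = 0;  N = -9

Compute the unit normal N̂(u, v) = (sin(u)^2*cos(v)/Abs(sin(u)), sin(u)^2*sin(v)/Abs(sin(u)), sin(2*u)/(2*Abs(sin(u)))), and the second partials r_uu, r_uv, r_vv. Take dot products:
  L(u, v) = r_uu · N̂ = -9*sin(u)/Abs(sin(u)),
  M(u, v) = r_uv · N̂ = 0,
  N(u, v) = r_vv · N̂ = -9*sin(u)^3/Abs(sin(u)).
Evaluating at (u, v) = (pi/2, -2*pi/3):
  L = -9, M = 0, N = -9.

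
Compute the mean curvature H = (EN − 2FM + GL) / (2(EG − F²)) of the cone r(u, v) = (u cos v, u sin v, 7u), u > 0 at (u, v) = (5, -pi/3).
H = 7*sqrt(2)/100

With E = 50, F = 0, G = u^2, L = 0, M = 0, N = 7*sqrt(2)*u^2/(10*Abs(u)), assemble
  H = (EN − 2FM + GL) / (2(EG − F²)) = 7*sqrt(2)/(20*Abs(u)).
At (u, v) = (5, -pi/3): H = 7*sqrt(2)/100.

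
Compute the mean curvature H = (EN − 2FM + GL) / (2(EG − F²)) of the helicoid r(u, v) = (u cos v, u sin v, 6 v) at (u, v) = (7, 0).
H = 0

With E = 1, F = 0, G = u^2 + 36, L = 0, M = -6/sqrt(u^2 + 36), N = 0, assemble
  H = (EN − 2FM + GL) / (2(EG − F²)) = 0.
At (u, v) = (7, 0): H = 0.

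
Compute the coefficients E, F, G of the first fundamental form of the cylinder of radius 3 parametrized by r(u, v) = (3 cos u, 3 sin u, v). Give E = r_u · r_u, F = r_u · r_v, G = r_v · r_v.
E = 9;  F = 0;  G = 1

Compute partials: r_u = (-3*sin(u), 3*cos(u), 0), r_v = (0, 0, 1). Then
  E = r_u · r_u = 9,
  F = r_u · r_v = 0,
  G = r_v · r_v = 1.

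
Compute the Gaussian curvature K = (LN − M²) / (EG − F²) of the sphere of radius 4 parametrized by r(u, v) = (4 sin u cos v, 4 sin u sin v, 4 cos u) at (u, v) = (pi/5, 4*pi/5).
K = 1/16

Coefficients of the first fundamental form: E = 16, F = 0, G = 16*sin(u)^2.
Coefficients of the second fundamental form: L = -4*sin(u)/Abs(sin(u)), M = 0, N = -4*sin(u)^3/Abs(sin(u)).
Assemble K = (LN − M²)/(EG − F²) = 1/16. At (u, v) = (pi/5, 4*pi/5): K = 1/16.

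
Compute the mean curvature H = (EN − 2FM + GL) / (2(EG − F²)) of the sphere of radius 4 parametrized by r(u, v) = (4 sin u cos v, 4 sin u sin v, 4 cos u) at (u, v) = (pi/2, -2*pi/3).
H = -1/4

With E = 16, F = 0, G = 16*sin(u)^2, L = -4*sin(u)/Abs(sin(u)), M = 0, N = -4*sin(u)^3/Abs(sin(u)), assemble
  H = (EN − 2FM + GL) / (2(EG − F²)) = -sin(u)/(4*Abs(sin(u))).
At (u, v) = (pi/2, -2*pi/3): H = -1/4.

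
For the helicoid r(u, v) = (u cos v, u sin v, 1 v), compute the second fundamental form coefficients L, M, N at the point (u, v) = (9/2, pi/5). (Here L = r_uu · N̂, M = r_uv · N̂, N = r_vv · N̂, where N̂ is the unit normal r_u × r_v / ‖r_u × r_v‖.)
L = 0;  M = -2*sqrt(85)/85;  N = 0

Compute the unit normal N̂(u, v) = (sin(v)/sqrt(u^2 + 1), -cos(v)/sqrt(u^2 + 1), u/sqrt(u^2 + 1)), and the second partials r_uu, r_uv, r_vv. Take dot products:
  L(u, v) = r_uu · N̂ = 0,
  M(u, v) = r_uv · N̂ = -1/sqrt(u^2 + 1),
  N(u, v) = r_vv · N̂ = 0.
Evaluating at (u, v) = (9/2, pi/5):
  L = 0, M = -2*sqrt(85)/85, N = 0.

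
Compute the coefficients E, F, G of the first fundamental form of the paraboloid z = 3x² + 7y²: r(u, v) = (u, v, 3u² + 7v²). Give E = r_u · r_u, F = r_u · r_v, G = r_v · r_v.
E = 36*u^2 + 1;  F = 84*u*v;  G = 196*v^2 + 1

Compute partials: r_u = (1, 0, 6*u), r_v = (0, 1, 14*v). Then
  E = r_u · r_u = 36*u^2 + 1,
  F = r_u · r_v = 84*u*v,
  G = r_v · r_v = 196*v^2 + 1.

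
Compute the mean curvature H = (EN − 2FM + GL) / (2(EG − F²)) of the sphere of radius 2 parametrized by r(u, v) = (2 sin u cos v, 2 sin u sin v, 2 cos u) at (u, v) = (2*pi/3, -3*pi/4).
H = -1/2

With E = 4, F = 0, G = 4*sin(u)^2, L = -2*sin(u)/Abs(sin(u)), M = 0, N = -2*sin(u)^3/Abs(sin(u)), assemble
  H = (EN − 2FM + GL) / (2(EG − F²)) = -sin(u)/(2*Abs(sin(u))).
At (u, v) = (2*pi/3, -3*pi/4): H = -1/2.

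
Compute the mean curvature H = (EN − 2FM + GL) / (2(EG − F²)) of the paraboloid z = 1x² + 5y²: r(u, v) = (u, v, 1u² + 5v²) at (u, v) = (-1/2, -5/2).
H = 212*sqrt(627)/131043

With E = 4*u^2 + 1, F = 20*u*v, G = 100*v^2 + 1, L = 2/sqrt(4*u^2 + 100*v^2 + 1), M = 0, N = 10/sqrt(4*u^2 + 100*v^2 + 1), assemble
  H = (EN − 2FM + GL) / (2(EG − F²)) = 2*(10*u^2 + 50*v^2 + 3)/(4*u^2 + 100*v^2 + 1)^(3/2).
At (u, v) = (-1/2, -5/2): H = 212*sqrt(627)/131043.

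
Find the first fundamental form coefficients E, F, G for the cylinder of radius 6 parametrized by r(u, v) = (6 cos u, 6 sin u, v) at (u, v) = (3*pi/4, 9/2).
E = 36;  F = 0;  G = 1

Partials: r_u = (-6*sin(u), 6*cos(u), 0), r_v = (0, 0, 1). As functions of (u, v):
  E = r_u · r_u = 36,
  F = r_u · r_v = 0,
  G = r_v · r_v = 1.
Evaluating at (u, v) = (3*pi/4, 9/2): E = 36, F = 0, G = 1.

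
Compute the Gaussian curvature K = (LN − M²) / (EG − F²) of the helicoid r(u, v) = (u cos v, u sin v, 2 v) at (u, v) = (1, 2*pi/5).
K = -4/25

Coefficients of the first fundamental form: E = 1, F = 0, G = u^2 + 4.
Coefficients of the second fundamental form: L = 0, M = -2/sqrt(u^2 + 4), N = 0.
Assemble K = (LN − M²)/(EG − F²) = -4/(u^2 + 4)^2. At (u, v) = (1, 2*pi/5): K = -4/25.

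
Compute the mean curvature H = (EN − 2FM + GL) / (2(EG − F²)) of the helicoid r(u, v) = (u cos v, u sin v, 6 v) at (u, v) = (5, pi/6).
H = 0

With E = 1, F = 0, G = u^2 + 36, L = 0, M = -6/sqrt(u^2 + 36), N = 0, assemble
  H = (EN − 2FM + GL) / (2(EG − F²)) = 0.
At (u, v) = (5, pi/6): H = 0.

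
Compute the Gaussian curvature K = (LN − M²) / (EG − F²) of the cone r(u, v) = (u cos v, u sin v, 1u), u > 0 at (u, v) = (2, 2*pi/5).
K = 0

Coefficients of the first fundamental form: E = 2, F = 0, G = u^2.
Coefficients of the second fundamental form: L = 0, M = 0, N = sqrt(2)*u^2/(2*Abs(u)).
Assemble K = (LN − M²)/(EG − F²) = 0. At (u, v) = (2, 2*pi/5): K = 0.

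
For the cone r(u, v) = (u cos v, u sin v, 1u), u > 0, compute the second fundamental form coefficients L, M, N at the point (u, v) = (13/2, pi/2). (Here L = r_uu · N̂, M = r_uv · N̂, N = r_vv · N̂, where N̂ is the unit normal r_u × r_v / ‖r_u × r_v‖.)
L = 0;  M = 0;  N = 13*sqrt(2)/4

Compute the unit normal N̂(u, v) = (-sqrt(2)*u*cos(v)/(2*Abs(u)), -sqrt(2)*u*sin(v)/(2*Abs(u)), sqrt(2)*u/(2*Abs(u))), and the second partials r_uu, r_uv, r_vv. Take dot products:
  L(u, v) = r_uu · N̂ = 0,
  M(u, v) = r_uv · N̂ = 0,
  N(u, v) = r_vv · N̂ = sqrt(2)*u^2/(2*Abs(u)).
Evaluating at (u, v) = (13/2, pi/2):
  L = 0, M = 0, N = 13*sqrt(2)/4.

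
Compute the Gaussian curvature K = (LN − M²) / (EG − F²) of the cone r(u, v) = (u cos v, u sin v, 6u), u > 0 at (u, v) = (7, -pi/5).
K = 0

Coefficients of the first fundamental form: E = 37, F = 0, G = u^2.
Coefficients of the second fundamental form: L = 0, M = 0, N = 6*sqrt(37)*u^2/(37*Abs(u)).
Assemble K = (LN − M²)/(EG − F²) = 0. At (u, v) = (7, -pi/5): K = 0.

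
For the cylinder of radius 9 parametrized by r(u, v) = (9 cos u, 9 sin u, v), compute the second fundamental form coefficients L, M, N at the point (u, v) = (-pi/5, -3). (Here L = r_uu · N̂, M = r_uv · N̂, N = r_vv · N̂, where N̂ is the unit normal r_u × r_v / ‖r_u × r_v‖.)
L = -9;  M = 0;  N = 0

Compute the unit normal N̂(u, v) = (cos(u), sin(u), 0), and the second partials r_uu, r_uv, r_vv. Take dot products:
  L(u, v) = r_uu · N̂ = -9,
  M(u, v) = r_uv · N̂ = 0,
  N(u, v) = r_vv · N̂ = 0.
Evaluating at (u, v) = (-pi/5, -3):
  L = -9, M = 0, N = 0.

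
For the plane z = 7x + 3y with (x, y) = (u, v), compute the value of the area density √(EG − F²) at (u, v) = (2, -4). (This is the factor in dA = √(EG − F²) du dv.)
√(EG − F²)|_{(2, -4)} = sqrt(59)

E = 50, F = 21, G = 10, so EG − F² = 59. Taking the positive square root: √(EG − F²) = sqrt(59). At (u, v) = (2, -4): sqrt(59).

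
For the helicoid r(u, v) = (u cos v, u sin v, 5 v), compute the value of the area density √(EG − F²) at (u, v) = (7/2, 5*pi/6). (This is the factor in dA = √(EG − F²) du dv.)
√(EG − F²)|_{(7/2, 5*pi/6)} = sqrt(149)/2

E = 1, F = 0, G = u^2 + 25, so EG − F² = u^2 + 25. Taking the positive square root: √(EG − F²) = sqrt(u^2 + 25). At (u, v) = (7/2, 5*pi/6): sqrt(149)/2.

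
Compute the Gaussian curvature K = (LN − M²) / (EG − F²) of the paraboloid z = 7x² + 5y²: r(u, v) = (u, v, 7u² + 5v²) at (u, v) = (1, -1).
K = 140/88209

Coefficients of the first fundamental form: E = 196*u^2 + 1, F = 140*u*v, G = 100*v^2 + 1.
Coefficients of the second fundamental form: L = 14/sqrt(196*u^2 + 100*v^2 + 1), M = 0, N = 10/sqrt(196*u^2 + 100*v^2 + 1).
Assemble K = (LN − M²)/(EG − F²) = 140/(38416*u^4 + 39200*u^2*v^2 + 392*u^2 + 10000*v^4 + 200*v^2 + 1). At (u, v) = (1, -1): K = 140/88209.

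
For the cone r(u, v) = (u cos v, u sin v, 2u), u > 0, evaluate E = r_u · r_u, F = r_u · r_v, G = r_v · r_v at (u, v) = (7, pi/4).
E = 5;  F = 0;  G = 49

Partials: r_u = (cos(v), sin(v), 2), r_v = (-u*sin(v), u*cos(v), 0). As functions of (u, v):
  E = r_u · r_u = 5,
  F = r_u · r_v = 0,
  G = r_v · r_v = u^2.
Evaluating at (u, v) = (7, pi/4): E = 5, F = 0, G = 49.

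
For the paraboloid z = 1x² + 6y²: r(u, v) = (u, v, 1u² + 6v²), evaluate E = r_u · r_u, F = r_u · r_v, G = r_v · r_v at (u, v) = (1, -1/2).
E = 5;  F = -12;  G = 37

Partials: r_u = (1, 0, 2*u), r_v = (0, 1, 12*v). As functions of (u, v):
  E = r_u · r_u = 4*u^2 + 1,
  F = r_u · r_v = 24*u*v,
  G = r_v · r_v = 144*v^2 + 1.
Evaluating at (u, v) = (1, -1/2): E = 5, F = -12, G = 37.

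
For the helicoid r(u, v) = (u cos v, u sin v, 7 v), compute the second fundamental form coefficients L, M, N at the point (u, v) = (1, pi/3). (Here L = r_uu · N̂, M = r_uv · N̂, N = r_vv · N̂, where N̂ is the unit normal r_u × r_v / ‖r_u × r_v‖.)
L = 0;  M = -7*sqrt(2)/10;  N = 0

Compute the unit normal N̂(u, v) = (7*sin(v)/sqrt(u^2 + 49), -7*cos(v)/sqrt(u^2 + 49), u/sqrt(u^2 + 49)), and the second partials r_uu, r_uv, r_vv. Take dot products:
  L(u, v) = r_uu · N̂ = 0,
  M(u, v) = r_uv · N̂ = -7/sqrt(u^2 + 49),
  N(u, v) = r_vv · N̂ = 0.
Evaluating at (u, v) = (1, pi/3):
  L = 0, M = -7*sqrt(2)/10, N = 0.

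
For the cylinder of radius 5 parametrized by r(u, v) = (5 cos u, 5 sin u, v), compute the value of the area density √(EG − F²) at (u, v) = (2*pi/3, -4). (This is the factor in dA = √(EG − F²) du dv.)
√(EG − F²)|_{(2*pi/3, -4)} = 5

E = 25, F = 0, G = 1, so EG − F² = 25. Taking the positive square root: √(EG − F²) = 5. At (u, v) = (2*pi/3, -4): 5.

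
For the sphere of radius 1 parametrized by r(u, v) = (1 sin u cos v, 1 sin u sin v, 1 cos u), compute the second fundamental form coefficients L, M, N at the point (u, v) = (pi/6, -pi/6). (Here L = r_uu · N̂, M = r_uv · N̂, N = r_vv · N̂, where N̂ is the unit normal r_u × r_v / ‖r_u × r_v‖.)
L = -1;  M = 0;  N = -1/4

Compute the unit normal N̂(u, v) = (sin(u)^2*cos(v)/Abs(sin(u)), sin(u)^2*sin(v)/Abs(sin(u)), sin(2*u)/(2*Abs(sin(u)))), and the second partials r_uu, r_uv, r_vv. Take dot products:
  L(u, v) = r_uu · N̂ = -sin(u)/Abs(sin(u)),
  M(u, v) = r_uv · N̂ = 0,
  N(u, v) = r_vv · N̂ = -sin(u)^3/Abs(sin(u)).
Evaluating at (u, v) = (pi/6, -pi/6):
  L = -1, M = 0, N = -1/4.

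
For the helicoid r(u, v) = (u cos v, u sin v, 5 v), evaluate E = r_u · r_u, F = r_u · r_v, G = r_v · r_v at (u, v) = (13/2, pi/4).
E = 1;  F = 0;  G = 269/4

Partials: r_u = (cos(v), sin(v), 0), r_v = (-u*sin(v), u*cos(v), 5). As functions of (u, v):
  E = r_u · r_u = 1,
  F = r_u · r_v = 0,
  G = r_v · r_v = u^2 + 25.
Evaluating at (u, v) = (13/2, pi/4): E = 1, F = 0, G = 269/4.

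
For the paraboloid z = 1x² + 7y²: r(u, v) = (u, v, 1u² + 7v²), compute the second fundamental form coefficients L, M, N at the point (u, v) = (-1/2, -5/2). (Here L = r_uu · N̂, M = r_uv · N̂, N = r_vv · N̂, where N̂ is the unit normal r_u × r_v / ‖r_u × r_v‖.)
L = 2*sqrt(1227)/1227;  M = 0;  N = 14*sqrt(1227)/1227

Compute the unit normal N̂(u, v) = (-2*u/sqrt(4*u^2 + 196*v^2 + 1), -14*v/sqrt(4*u^2 + 196*v^2 + 1), 1/sqrt(4*u^2 + 196*v^2 + 1)), and the second partials r_uu, r_uv, r_vv. Take dot products:
  L(u, v) = r_uu · N̂ = 2/sqrt(4*u^2 + 196*v^2 + 1),
  M(u, v) = r_uv · N̂ = 0,
  N(u, v) = r_vv · N̂ = 14/sqrt(4*u^2 + 196*v^2 + 1).
Evaluating at (u, v) = (-1/2, -5/2):
  L = 2*sqrt(1227)/1227, M = 0, N = 14*sqrt(1227)/1227.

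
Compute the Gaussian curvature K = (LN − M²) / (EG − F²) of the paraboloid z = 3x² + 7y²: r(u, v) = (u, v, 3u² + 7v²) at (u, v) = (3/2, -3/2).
K = 84/273529

Coefficients of the first fundamental form: E = 36*u^2 + 1, F = 84*u*v, G = 196*v^2 + 1.
Coefficients of the second fundamental form: L = 6/sqrt(36*u^2 + 196*v^2 + 1), M = 0, N = 14/sqrt(36*u^2 + 196*v^2 + 1).
Assemble K = (LN − M²)/(EG − F²) = 84/(1296*u^4 + 14112*u^2*v^2 + 72*u^2 + 38416*v^4 + 392*v^2 + 1). At (u, v) = (3/2, -3/2): K = 84/273529.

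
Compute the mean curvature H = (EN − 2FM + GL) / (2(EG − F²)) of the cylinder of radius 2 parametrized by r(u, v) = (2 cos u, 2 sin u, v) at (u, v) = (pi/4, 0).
H = -1/4

With E = 4, F = 0, G = 1, L = -2, M = 0, N = 0, assemble
  H = (EN − 2FM + GL) / (2(EG − F²)) = -1/4.
At (u, v) = (pi/4, 0): H = -1/4.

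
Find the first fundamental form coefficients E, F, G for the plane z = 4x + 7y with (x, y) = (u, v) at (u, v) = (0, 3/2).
E = 17;  F = 28;  G = 50

Partials: r_u = (1, 0, 4), r_v = (0, 1, 7). As functions of (u, v):
  E = r_u · r_u = 17,
  F = r_u · r_v = 28,
  G = r_v · r_v = 50.
Evaluating at (u, v) = (0, 3/2): E = 17, F = 28, G = 50.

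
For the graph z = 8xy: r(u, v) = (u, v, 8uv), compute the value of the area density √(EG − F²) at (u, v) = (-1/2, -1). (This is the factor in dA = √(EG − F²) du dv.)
√(EG − F²)|_{(-1/2, -1)} = 9

E = 64*v^2 + 1, F = 64*u*v, G = 64*u^2 + 1, so EG − F² = 64*u^2 + 64*v^2 + 1. Taking the positive square root: √(EG − F²) = sqrt(64*u^2 + 64*v^2 + 1). At (u, v) = (-1/2, -1): 9.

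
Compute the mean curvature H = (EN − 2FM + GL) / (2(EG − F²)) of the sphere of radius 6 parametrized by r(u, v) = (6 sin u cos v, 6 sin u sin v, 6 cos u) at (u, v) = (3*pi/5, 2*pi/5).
H = -1/6

With E = 36, F = 0, G = 36*sin(u)^2, L = -6*sin(u)/Abs(sin(u)), M = 0, N = -6*sin(u)^3/Abs(sin(u)), assemble
  H = (EN − 2FM + GL) / (2(EG − F²)) = -sin(u)/(6*Abs(sin(u))).
At (u, v) = (3*pi/5, 2*pi/5): H = -1/6.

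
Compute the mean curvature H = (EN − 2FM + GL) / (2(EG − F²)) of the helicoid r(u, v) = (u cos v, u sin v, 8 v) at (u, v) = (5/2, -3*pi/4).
H = 0

With E = 1, F = 0, G = u^2 + 64, L = 0, M = -8/sqrt(u^2 + 64), N = 0, assemble
  H = (EN − 2FM + GL) / (2(EG − F²)) = 0.
At (u, v) = (5/2, -3*pi/4): H = 0.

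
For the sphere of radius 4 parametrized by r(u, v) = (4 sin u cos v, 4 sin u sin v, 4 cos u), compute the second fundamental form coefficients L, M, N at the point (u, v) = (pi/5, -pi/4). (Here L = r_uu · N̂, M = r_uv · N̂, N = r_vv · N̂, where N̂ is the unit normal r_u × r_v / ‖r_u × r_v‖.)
L = -4;  M = 0;  N = -5/2 + sqrt(5)/2

Compute the unit normal N̂(u, v) = (sin(u)^2*cos(v)/Abs(sin(u)), sin(u)^2*sin(v)/Abs(sin(u)), sin(2*u)/(2*Abs(sin(u)))), and the second partials r_uu, r_uv, r_vv. Take dot products:
  L(u, v) = r_uu · N̂ = -4*sin(u)/Abs(sin(u)),
  M(u, v) = r_uv · N̂ = 0,
  N(u, v) = r_vv · N̂ = -4*sin(u)^3/Abs(sin(u)).
Evaluating at (u, v) = (pi/5, -pi/4):
  L = -4, M = 0, N = -5/2 + sqrt(5)/2.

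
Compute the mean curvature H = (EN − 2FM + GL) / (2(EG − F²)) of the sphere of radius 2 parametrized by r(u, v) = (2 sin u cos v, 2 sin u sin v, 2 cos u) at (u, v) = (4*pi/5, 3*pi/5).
H = -1/2

With E = 4, F = 0, G = 4*sin(u)^2, L = -2*sin(u)/Abs(sin(u)), M = 0, N = -2*sin(u)^3/Abs(sin(u)), assemble
  H = (EN − 2FM + GL) / (2(EG − F²)) = -sin(u)/(2*Abs(sin(u))).
At (u, v) = (4*pi/5, 3*pi/5): H = -1/2.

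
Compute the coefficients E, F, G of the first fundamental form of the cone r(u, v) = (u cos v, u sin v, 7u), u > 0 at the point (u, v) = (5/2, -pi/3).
E = 50;  F = 0;  G = 25/4

Partials: r_u = (cos(v), sin(v), 7), r_v = (-u*sin(v), u*cos(v), 0). As functions of (u, v):
  E = r_u · r_u = 50,
  F = r_u · r_v = 0,
  G = r_v · r_v = u^2.
Evaluating at (u, v) = (5/2, -pi/3): E = 50, F = 0, G = 25/4.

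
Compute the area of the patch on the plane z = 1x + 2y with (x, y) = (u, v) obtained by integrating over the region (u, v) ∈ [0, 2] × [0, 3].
Area = 6*sqrt(6)

Area = ∫∫ √(EG − F²) du dv with √(EG − F²) = sqrt(6). Integrating over [0, 2] × [0, 3] gives 6*sqrt(6).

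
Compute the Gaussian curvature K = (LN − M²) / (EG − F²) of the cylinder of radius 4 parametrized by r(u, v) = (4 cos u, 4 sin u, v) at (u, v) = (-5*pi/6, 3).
K = 0

Coefficients of the first fundamental form: E = 16, F = 0, G = 1.
Coefficients of the second fundamental form: L = -4, M = 0, N = 0.
Assemble K = (LN − M²)/(EG − F²) = 0. At (u, v) = (-5*pi/6, 3): K = 0.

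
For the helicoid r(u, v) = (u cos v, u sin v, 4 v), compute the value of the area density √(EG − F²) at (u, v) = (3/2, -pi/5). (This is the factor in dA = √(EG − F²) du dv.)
√(EG − F²)|_{(3/2, -pi/5)} = sqrt(73)/2

E = 1, F = 0, G = u^2 + 16, so EG − F² = u^2 + 16. Taking the positive square root: √(EG − F²) = sqrt(u^2 + 16). At (u, v) = (3/2, -pi/5): sqrt(73)/2.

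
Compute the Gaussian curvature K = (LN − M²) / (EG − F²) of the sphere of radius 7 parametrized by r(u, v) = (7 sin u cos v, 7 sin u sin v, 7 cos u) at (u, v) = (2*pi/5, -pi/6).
K = 1/49

Coefficients of the first fundamental form: E = 49, F = 0, G = 49*sin(u)^2.
Coefficients of the second fundamental form: L = -7*sin(u)/Abs(sin(u)), M = 0, N = -7*sin(u)^3/Abs(sin(u)).
Assemble K = (LN − M²)/(EG − F²) = 1/49. At (u, v) = (2*pi/5, -pi/6): K = 1/49.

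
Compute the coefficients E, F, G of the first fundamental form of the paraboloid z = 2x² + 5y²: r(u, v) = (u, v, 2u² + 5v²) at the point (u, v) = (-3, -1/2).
E = 145;  F = 60;  G = 26

Partials: r_u = (1, 0, 4*u), r_v = (0, 1, 10*v). As functions of (u, v):
  E = r_u · r_u = 16*u^2 + 1,
  F = r_u · r_v = 40*u*v,
  G = r_v · r_v = 100*v^2 + 1.
Evaluating at (u, v) = (-3, -1/2): E = 145, F = 60, G = 26.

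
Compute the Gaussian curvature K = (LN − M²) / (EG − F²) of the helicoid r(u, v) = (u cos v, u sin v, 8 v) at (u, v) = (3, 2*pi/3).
K = -64/5329

Coefficients of the first fundamental form: E = 1, F = 0, G = u^2 + 64.
Coefficients of the second fundamental form: L = 0, M = -8/sqrt(u^2 + 64), N = 0.
Assemble K = (LN − M²)/(EG − F²) = -64/(u^2 + 64)^2. At (u, v) = (3, 2*pi/3): K = -64/5329.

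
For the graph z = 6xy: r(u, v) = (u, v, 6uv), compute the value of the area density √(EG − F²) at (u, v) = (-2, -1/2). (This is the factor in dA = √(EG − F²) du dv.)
√(EG − F²)|_{(-2, -1/2)} = sqrt(154)

E = 36*v^2 + 1, F = 36*u*v, G = 36*u^2 + 1, so EG − F² = 36*u^2 + 36*v^2 + 1. Taking the positive square root: √(EG − F²) = sqrt(36*u^2 + 36*v^2 + 1). At (u, v) = (-2, -1/2): sqrt(154).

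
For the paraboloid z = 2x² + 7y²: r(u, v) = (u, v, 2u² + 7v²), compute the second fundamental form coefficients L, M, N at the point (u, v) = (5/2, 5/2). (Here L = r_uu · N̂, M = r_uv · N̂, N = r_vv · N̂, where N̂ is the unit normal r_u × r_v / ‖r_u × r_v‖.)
L = 2*sqrt(1326)/663;  M = 0;  N = 7*sqrt(1326)/663

Compute the unit normal N̂(u, v) = (-4*u/sqrt(16*u^2 + 196*v^2 + 1), -14*v/sqrt(16*u^2 + 196*v^2 + 1), 1/sqrt(16*u^2 + 196*v^2 + 1)), and the second partials r_uu, r_uv, r_vv. Take dot products:
  L(u, v) = r_uu · N̂ = 4/sqrt(16*u^2 + 196*v^2 + 1),
  M(u, v) = r_uv · N̂ = 0,
  N(u, v) = r_vv · N̂ = 14/sqrt(16*u^2 + 196*v^2 + 1).
Evaluating at (u, v) = (5/2, 5/2):
  L = 2*sqrt(1326)/663, M = 0, N = 7*sqrt(1326)/663.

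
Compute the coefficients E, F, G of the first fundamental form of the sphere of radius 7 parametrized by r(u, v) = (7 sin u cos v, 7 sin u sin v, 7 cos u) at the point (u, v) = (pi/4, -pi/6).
E = 49;  F = 0;  G = 49/2

Partials: r_u = (7*cos(u)*cos(v), 7*sin(v)*cos(u), -7*sin(u)), r_v = (-7*sin(u)*sin(v), 7*sin(u)*cos(v), 0). As functions of (u, v):
  E = r_u · r_u = 49,
  F = r_u · r_v = 0,
  G = r_v · r_v = 49*sin(u)^2.
Evaluating at (u, v) = (pi/4, -pi/6): E = 49, F = 0, G = 49/2.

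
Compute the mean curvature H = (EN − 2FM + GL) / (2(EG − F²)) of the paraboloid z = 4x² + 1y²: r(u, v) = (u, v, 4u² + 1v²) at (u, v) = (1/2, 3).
H = 165*sqrt(53)/2809

With E = 64*u^2 + 1, F = 16*u*v, G = 4*v^2 + 1, L = 8/sqrt(64*u^2 + 4*v^2 + 1), M = 0, N = 2/sqrt(64*u^2 + 4*v^2 + 1), assemble
  H = (EN − 2FM + GL) / (2(EG − F²)) = (64*u^2 + 16*v^2 + 5)/(64*u^2 + 4*v^2 + 1)^(3/2).
At (u, v) = (1/2, 3): H = 165*sqrt(53)/2809.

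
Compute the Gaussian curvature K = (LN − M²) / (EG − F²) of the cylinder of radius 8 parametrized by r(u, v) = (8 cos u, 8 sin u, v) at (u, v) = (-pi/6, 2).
K = 0

Coefficients of the first fundamental form: E = 64, F = 0, G = 1.
Coefficients of the second fundamental form: L = -8, M = 0, N = 0.
Assemble K = (LN − M²)/(EG − F²) = 0. At (u, v) = (-pi/6, 2): K = 0.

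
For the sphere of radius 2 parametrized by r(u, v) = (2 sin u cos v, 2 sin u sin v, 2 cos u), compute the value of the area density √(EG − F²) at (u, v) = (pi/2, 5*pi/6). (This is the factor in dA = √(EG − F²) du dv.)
√(EG − F²)|_{(pi/2, 5*pi/6)} = 4

E = 4, F = 0, G = 4*sin(u)^2, so EG − F² = 16*sin(u)^2. Taking the positive square root: √(EG − F²) = 4*Abs(sin(u)). At (u, v) = (pi/2, 5*pi/6): 4.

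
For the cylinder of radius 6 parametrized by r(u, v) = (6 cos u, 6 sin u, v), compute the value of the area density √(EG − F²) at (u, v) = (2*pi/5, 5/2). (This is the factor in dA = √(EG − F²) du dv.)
√(EG − F²)|_{(2*pi/5, 5/2)} = 6

E = 36, F = 0, G = 1, so EG − F² = 36. Taking the positive square root: √(EG − F²) = 6. At (u, v) = (2*pi/5, 5/2): 6.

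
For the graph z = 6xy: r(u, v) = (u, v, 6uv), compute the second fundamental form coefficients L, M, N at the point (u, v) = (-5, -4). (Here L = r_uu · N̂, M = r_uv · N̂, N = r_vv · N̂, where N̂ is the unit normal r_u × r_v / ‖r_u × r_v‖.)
L = 0;  M = 6*sqrt(1477)/1477;  N = 0

Compute the unit normal N̂(u, v) = (-6*v/sqrt(36*u^2 + 36*v^2 + 1), -6*u/sqrt(36*u^2 + 36*v^2 + 1), 1/sqrt(36*u^2 + 36*v^2 + 1)), and the second partials r_uu, r_uv, r_vv. Take dot products:
  L(u, v) = r_uu · N̂ = 0,
  M(u, v) = r_uv · N̂ = 6/sqrt(36*u^2 + 36*v^2 + 1),
  N(u, v) = r_vv · N̂ = 0.
Evaluating at (u, v) = (-5, -4):
  L = 0, M = 6*sqrt(1477)/1477, N = 0.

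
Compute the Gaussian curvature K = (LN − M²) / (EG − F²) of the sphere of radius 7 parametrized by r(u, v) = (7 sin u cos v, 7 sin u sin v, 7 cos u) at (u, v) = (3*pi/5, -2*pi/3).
K = 1/49

Coefficients of the first fundamental form: E = 49, F = 0, G = 49*sin(u)^2.
Coefficients of the second fundamental form: L = -7*sin(u)/Abs(sin(u)), M = 0, N = -7*sin(u)^3/Abs(sin(u)).
Assemble K = (LN − M²)/(EG − F²) = 1/49. At (u, v) = (3*pi/5, -2*pi/3): K = 1/49.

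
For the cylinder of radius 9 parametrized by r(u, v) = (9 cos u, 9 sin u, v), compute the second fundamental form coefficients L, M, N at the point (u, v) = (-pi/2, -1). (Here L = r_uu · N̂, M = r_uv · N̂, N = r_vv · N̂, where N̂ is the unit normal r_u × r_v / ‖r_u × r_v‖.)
L = -9;  M = 0;  N = 0

Compute the unit normal N̂(u, v) = (cos(u), sin(u), 0), and the second partials r_uu, r_uv, r_vv. Take dot products:
  L(u, v) = r_uu · N̂ = -9,
  M(u, v) = r_uv · N̂ = 0,
  N(u, v) = r_vv · N̂ = 0.
Evaluating at (u, v) = (-pi/2, -1):
  L = -9, M = 0, N = 0.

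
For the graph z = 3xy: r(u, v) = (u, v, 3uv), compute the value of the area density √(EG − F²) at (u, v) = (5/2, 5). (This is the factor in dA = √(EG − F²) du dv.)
√(EG − F²)|_{(5/2, 5)} = sqrt(1129)/2

E = 9*v^2 + 1, F = 9*u*v, G = 9*u^2 + 1, so EG − F² = 9*u^2 + 9*v^2 + 1. Taking the positive square root: √(EG − F²) = sqrt(9*u^2 + 9*v^2 + 1). At (u, v) = (5/2, 5): sqrt(1129)/2.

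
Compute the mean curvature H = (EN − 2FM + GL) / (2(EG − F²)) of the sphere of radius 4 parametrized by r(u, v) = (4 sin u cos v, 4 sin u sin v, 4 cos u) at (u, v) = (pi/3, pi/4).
H = -1/4

With E = 16, F = 0, G = 16*sin(u)^2, L = -4*sin(u)/Abs(sin(u)), M = 0, N = -4*sin(u)^3/Abs(sin(u)), assemble
  H = (EN − 2FM + GL) / (2(EG − F²)) = -sin(u)/(4*Abs(sin(u))).
At (u, v) = (pi/3, pi/4): H = -1/4.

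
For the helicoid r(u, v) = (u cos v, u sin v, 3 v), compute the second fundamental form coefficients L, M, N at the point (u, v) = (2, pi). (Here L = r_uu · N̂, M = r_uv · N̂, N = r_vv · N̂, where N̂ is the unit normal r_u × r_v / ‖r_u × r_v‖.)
L = 0;  M = -3*sqrt(13)/13;  N = 0

Compute the unit normal N̂(u, v) = (3*sin(v)/sqrt(u^2 + 9), -3*cos(v)/sqrt(u^2 + 9), u/sqrt(u^2 + 9)), and the second partials r_uu, r_uv, r_vv. Take dot products:
  L(u, v) = r_uu · N̂ = 0,
  M(u, v) = r_uv · N̂ = -3/sqrt(u^2 + 9),
  N(u, v) = r_vv · N̂ = 0.
Evaluating at (u, v) = (2, pi):
  L = 0, M = -3*sqrt(13)/13, N = 0.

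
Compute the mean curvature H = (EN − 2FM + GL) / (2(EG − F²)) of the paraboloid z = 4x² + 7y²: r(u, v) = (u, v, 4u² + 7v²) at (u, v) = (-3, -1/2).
H = 4239*sqrt(626)/391876

With E = 64*u^2 + 1, F = 112*u*v, G = 196*v^2 + 1, L = 8/sqrt(64*u^2 + 196*v^2 + 1), M = 0, N = 14/sqrt(64*u^2 + 196*v^2 + 1), assemble
  H = (EN − 2FM + GL) / (2(EG − F²)) = (448*u^2 + 784*v^2 + 11)/(64*u^2 + 196*v^2 + 1)^(3/2).
At (u, v) = (-3, -1/2): H = 4239*sqrt(626)/391876.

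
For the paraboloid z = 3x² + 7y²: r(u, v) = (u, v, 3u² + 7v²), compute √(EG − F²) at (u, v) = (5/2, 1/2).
√(EG − F²)|_{(5/2, 1/2)} = 5*sqrt(11)

E = 36*u^2 + 1, F = 84*u*v, G = 196*v^2 + 1; EG − F² = 36*u^2 + 196*v^2 + 1; √(EG − F²) = sqrt(36*u^2 + 196*v^2 + 1). At the given point: 5*sqrt(11).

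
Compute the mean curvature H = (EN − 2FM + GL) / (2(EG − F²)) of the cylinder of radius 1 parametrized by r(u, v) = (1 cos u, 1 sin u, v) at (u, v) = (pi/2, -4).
H = -1/2

With E = 1, F = 0, G = 1, L = -1, M = 0, N = 0, assemble
  H = (EN − 2FM + GL) / (2(EG − F²)) = -1/2.
At (u, v) = (pi/2, -4): H = -1/2.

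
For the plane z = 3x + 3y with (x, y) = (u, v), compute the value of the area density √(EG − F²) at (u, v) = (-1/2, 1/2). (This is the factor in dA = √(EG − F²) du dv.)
√(EG − F²)|_{(-1/2, 1/2)} = sqrt(19)

E = 10, F = 9, G = 10, so EG − F² = 19. Taking the positive square root: √(EG − F²) = sqrt(19). At (u, v) = (-1/2, 1/2): sqrt(19).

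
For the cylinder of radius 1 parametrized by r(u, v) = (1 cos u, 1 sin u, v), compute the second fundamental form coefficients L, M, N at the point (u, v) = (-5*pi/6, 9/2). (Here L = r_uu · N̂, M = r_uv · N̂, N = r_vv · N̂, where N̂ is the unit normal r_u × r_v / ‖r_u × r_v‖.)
L = -1;  M = 0;  N = 0

Compute the unit normal N̂(u, v) = (cos(u), sin(u), 0), and the second partials r_uu, r_uv, r_vv. Take dot products:
  L(u, v) = r_uu · N̂ = -1,
  M(u, v) = r_uv · N̂ = 0,
  N(u, v) = r_vv · N̂ = 0.
Evaluating at (u, v) = (-5*pi/6, 9/2):
  L = -1, M = 0, N = 0.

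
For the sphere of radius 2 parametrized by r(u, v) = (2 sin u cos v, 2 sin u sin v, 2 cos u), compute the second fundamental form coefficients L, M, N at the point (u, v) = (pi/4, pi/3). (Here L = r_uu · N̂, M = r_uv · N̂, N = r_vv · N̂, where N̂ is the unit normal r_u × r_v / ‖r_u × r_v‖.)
L = -2;  M = 0;  N = -1

Compute the unit normal N̂(u, v) = (sin(u)^2*cos(v)/Abs(sin(u)), sin(u)^2*sin(v)/Abs(sin(u)), sin(2*u)/(2*Abs(sin(u)))), and the second partials r_uu, r_uv, r_vv. Take dot products:
  L(u, v) = r_uu · N̂ = -2*sin(u)/Abs(sin(u)),
  M(u, v) = r_uv · N̂ = 0,
  N(u, v) = r_vv · N̂ = -2*sin(u)^3/Abs(sin(u)).
Evaluating at (u, v) = (pi/4, pi/3):
  L = -2, M = 0, N = -1.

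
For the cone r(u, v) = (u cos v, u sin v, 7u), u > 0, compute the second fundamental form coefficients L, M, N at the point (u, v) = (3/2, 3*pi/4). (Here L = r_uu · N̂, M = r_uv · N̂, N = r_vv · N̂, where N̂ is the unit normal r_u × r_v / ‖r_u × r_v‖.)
L = 0;  M = 0;  N = 21*sqrt(2)/20

Compute the unit normal N̂(u, v) = (-7*sqrt(2)*u*cos(v)/(10*Abs(u)), -7*sqrt(2)*u*sin(v)/(10*Abs(u)), sqrt(2)*u/(10*Abs(u))), and the second partials r_uu, r_uv, r_vv. Take dot products:
  L(u, v) = r_uu · N̂ = 0,
  M(u, v) = r_uv · N̂ = 0,
  N(u, v) = r_vv · N̂ = 7*sqrt(2)*u^2/(10*Abs(u)).
Evaluating at (u, v) = (3/2, 3*pi/4):
  L = 0, M = 0, N = 21*sqrt(2)/20.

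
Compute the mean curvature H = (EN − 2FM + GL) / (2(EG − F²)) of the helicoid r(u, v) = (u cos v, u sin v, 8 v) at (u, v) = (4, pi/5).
H = 0

With E = 1, F = 0, G = u^2 + 64, L = 0, M = -8/sqrt(u^2 + 64), N = 0, assemble
  H = (EN − 2FM + GL) / (2(EG − F²)) = 0.
At (u, v) = (4, pi/5): H = 0.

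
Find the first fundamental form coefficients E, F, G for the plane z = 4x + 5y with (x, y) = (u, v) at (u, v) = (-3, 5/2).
E = 17;  F = 20;  G = 26

Partials: r_u = (1, 0, 4), r_v = (0, 1, 5). As functions of (u, v):
  E = r_u · r_u = 17,
  F = r_u · r_v = 20,
  G = r_v · r_v = 26.
Evaluating at (u, v) = (-3, 5/2): E = 17, F = 20, G = 26.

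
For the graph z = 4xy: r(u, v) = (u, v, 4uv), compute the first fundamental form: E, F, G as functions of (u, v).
E = 16*v^2 + 1;  F = 16*u*v;  G = 16*u^2 + 1

Compute partials: r_u = (1, 0, 4*v), r_v = (0, 1, 4*u). Then
  E = r_u · r_u = 16*v^2 + 1,
  F = r_u · r_v = 16*u*v,
  G = r_v · r_v = 16*u^2 + 1.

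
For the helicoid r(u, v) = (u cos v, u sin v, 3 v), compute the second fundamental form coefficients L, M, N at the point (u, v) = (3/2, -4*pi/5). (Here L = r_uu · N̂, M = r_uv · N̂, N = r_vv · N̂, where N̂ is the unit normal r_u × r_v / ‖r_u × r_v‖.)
L = 0;  M = -2*sqrt(5)/5;  N = 0

Compute the unit normal N̂(u, v) = (3*sin(v)/sqrt(u^2 + 9), -3*cos(v)/sqrt(u^2 + 9), u/sqrt(u^2 + 9)), and the second partials r_uu, r_uv, r_vv. Take dot products:
  L(u, v) = r_uu · N̂ = 0,
  M(u, v) = r_uv · N̂ = -3/sqrt(u^2 + 9),
  N(u, v) = r_vv · N̂ = 0.
Evaluating at (u, v) = (3/2, -4*pi/5):
  L = 0, M = -2*sqrt(5)/5, N = 0.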